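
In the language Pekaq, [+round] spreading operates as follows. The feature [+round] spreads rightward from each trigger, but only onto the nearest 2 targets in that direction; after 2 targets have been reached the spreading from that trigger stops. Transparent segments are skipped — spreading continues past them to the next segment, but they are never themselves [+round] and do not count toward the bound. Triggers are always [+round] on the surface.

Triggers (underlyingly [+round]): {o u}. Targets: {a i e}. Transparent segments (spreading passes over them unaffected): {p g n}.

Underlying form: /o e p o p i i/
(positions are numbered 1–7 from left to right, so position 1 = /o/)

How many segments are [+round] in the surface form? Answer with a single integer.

5

From /o/ at 1 rightward: 2 /e/ → [+round]; 3 /p/ transparent; 4 /o/ is itself a trigger — this domain ends here.
From /o/ at 4 rightward: 5 /p/ transparent; 6 /i/ → [+round]; 7 /i/ → [+round]; bound reached.
[+round] positions on the surface: 1 2 4 6 7.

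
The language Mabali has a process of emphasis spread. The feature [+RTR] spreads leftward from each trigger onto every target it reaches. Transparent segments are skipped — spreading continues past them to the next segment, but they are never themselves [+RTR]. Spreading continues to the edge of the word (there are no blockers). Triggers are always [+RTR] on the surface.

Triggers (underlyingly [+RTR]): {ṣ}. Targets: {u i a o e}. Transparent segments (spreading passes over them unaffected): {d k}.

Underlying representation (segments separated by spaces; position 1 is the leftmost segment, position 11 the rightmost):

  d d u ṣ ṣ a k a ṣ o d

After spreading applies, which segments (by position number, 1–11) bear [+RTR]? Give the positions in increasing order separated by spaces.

3 4 5 6 8 9

From /ṣ/ at 4 leftward: 3 /u/ → [+RTR]; 2 /d/ transparent; 1 /d/ transparent; word edge.
From /ṣ/ at 5 leftward: 4 /ṣ/ is itself a trigger — this domain ends here.
From /ṣ/ at 9 leftward: 8 /a/ → [+RTR]; 7 /k/ transparent; 6 /a/ → [+RTR]; 5 /ṣ/ is itself a trigger — this domain ends here.
Target with no active source: position 10 stays [-emphatic].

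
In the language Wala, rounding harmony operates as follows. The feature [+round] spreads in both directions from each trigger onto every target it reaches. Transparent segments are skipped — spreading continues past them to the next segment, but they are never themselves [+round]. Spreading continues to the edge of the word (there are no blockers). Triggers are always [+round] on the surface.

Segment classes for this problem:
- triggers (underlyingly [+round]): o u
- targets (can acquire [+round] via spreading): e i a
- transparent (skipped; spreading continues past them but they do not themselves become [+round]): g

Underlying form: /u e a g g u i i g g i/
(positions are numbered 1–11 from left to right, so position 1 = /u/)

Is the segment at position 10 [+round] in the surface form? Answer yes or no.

no

From /u/ at 1 rightward: 2 /e/ → [+round]; 3 /a/ → [+round]; 4 /g/ transparent; 5 /g/ transparent; 6 /u/ is itself a trigger — this domain ends here.
From /u/ at 1 leftward: word edge.
From /u/ at 6 rightward: 7 /i/ → [+round]; 8 /i/ → [+round]; 9 /g/ transparent; 10 /g/ transparent; 11 /i/ → [+round]; word edge.
From /u/ at 6 leftward: 5 /g/ transparent; 4 /g/ transparent; 3 /a/ → [+round]; 2 /e/ → [+round]; 1 /u/ is itself a trigger — this domain ends here.
[+round] positions on the surface: 1 2 3 6 7 8 11.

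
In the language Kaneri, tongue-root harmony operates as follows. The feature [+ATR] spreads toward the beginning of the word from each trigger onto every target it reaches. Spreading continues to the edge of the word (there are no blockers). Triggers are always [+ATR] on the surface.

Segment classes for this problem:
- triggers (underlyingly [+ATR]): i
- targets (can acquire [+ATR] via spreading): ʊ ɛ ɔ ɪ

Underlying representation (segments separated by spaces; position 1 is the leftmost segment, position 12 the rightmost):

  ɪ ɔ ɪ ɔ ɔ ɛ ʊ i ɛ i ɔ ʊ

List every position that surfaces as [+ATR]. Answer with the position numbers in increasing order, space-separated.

1 2 3 4 5 6 7 8 9 10

From /i/ at 8 leftward: 7 /ʊ/ → [+ATR]; 6 /ɛ/ → [+ATR]; 5 /ɔ/ → [+ATR]; 4 /ɔ/ → [+ATR]; 3 /ɪ/ → [+ATR]; 2 /ɔ/ → [+ATR]; 1 /ɪ/ → [+ATR]; word edge.
From /i/ at 10 leftward: 9 /ɛ/ → [+ATR]; 8 /i/ is itself a trigger — this domain ends here.
Targets with no active source: positions 11 12 stay [-ATR].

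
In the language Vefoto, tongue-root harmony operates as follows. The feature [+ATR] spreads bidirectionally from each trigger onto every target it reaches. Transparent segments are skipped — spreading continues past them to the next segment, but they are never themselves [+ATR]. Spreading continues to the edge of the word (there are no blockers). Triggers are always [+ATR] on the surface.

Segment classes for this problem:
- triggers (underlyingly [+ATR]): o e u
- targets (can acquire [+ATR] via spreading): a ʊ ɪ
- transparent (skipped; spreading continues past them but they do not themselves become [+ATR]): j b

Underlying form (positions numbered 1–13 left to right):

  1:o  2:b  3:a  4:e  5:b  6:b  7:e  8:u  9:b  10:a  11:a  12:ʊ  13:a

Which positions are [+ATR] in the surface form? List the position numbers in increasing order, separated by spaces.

From /o/ at 1 rightward: 2 /b/ transparent; 3 /a/ → [+ATR]; 4 /e/ is itself a trigger — this domain ends here.
From /o/ at 1 leftward: word edge.
From /e/ at 4 rightward: 5 /b/ transparent; 6 /b/ transparent; 7 /e/ is itself a trigger — this domain ends here.
From /e/ at 4 leftward: 3 /a/ → [+ATR]; 2 /b/ transparent; 1 /o/ is itself a trigger — this domain ends here.
From /e/ at 7 rightward: 8 /u/ is itself a trigger — this domain ends here.
From /e/ at 7 leftward: 6 /b/ transparent; 5 /b/ transparent; 4 /e/ is itself a trigger — this domain ends here.
From /u/ at 8 rightward: 9 /b/ transparent; 10 /a/ → [+ATR]; 11 /a/ → [+ATR]; 12 /ʊ/ → [+ATR]; 13 /a/ → [+ATR]; word edge.
From /u/ at 8 leftward: 7 /e/ is itself a trigger — this domain ends here.

1 3 4 7 8 10 11 12 13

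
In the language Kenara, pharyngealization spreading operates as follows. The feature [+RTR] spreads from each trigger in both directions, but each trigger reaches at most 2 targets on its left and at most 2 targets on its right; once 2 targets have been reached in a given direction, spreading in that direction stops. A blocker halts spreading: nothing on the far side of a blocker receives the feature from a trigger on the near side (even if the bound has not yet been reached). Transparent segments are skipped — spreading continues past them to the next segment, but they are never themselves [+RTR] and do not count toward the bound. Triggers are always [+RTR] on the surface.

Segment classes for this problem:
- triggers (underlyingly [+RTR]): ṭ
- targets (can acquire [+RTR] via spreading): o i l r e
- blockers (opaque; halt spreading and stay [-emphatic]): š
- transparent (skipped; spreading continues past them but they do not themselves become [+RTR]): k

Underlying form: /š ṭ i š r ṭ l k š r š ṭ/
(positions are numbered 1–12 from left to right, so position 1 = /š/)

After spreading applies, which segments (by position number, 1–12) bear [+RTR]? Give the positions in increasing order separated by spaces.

From /ṭ/ at 2 rightward: 3 /i/ → [+RTR]; 4 /š/ blocks.
From /ṭ/ at 2 leftward: 1 /š/ blocks.
From /ṭ/ at 6 rightward: 7 /l/ → [+RTR]; 8 /k/ transparent; 9 /š/ blocks.
From /ṭ/ at 6 leftward: 5 /r/ → [+RTR]; 4 /š/ blocks.
From /ṭ/ at 12 rightward: word edge.
From /ṭ/ at 12 leftward: 11 /š/ blocks.
Target with no active source: position 10 stays [-emphatic].

2 3 5 6 7 12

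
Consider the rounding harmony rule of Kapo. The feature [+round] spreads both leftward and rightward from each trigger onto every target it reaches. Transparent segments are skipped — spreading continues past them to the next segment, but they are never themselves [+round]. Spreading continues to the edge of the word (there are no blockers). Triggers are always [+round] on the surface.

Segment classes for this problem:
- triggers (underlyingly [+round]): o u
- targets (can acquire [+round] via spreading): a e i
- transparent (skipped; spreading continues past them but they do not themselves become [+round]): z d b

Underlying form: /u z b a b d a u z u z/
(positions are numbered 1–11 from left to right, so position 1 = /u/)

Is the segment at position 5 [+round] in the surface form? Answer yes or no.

From /u/ at 1 rightward: 2 /z/ transparent; 3 /b/ transparent; 4 /a/ → [+round]; 5 /b/ transparent; 6 /d/ transparent; 7 /a/ → [+round]; 8 /u/ is itself a trigger — this domain ends here.
From /u/ at 1 leftward: word edge.
From /u/ at 8 rightward: 9 /z/ transparent; 10 /u/ is itself a trigger — this domain ends here.
From /u/ at 8 leftward: 7 /a/ → [+round]; 6 /d/ transparent; 5 /b/ transparent; 4 /a/ → [+round]; 3 /b/ transparent; 2 /z/ transparent; 1 /u/ is itself a trigger — this domain ends here.
From /u/ at 10 rightward: 11 /z/ transparent; word edge.
From /u/ at 10 leftward: 9 /z/ transparent; 8 /u/ is itself a trigger — this domain ends here.
[+round] positions on the surface: 1 4 7 8 10.

no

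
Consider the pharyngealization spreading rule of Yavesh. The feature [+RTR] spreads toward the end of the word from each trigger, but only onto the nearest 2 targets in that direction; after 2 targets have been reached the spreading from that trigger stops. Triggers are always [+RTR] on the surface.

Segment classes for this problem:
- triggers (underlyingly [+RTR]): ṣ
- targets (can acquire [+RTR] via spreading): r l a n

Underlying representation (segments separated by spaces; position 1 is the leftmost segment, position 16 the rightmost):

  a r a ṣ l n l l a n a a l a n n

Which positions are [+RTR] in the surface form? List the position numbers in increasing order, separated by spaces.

From /ṣ/ at 4 rightward: 5 /l/ → [+RTR]; 6 /n/ → [+RTR]; bound reached.
Targets with no active source: positions 1 2 3 7 8 9 10 11 12 13 14 15 16 stay [-emphatic].

4 5 6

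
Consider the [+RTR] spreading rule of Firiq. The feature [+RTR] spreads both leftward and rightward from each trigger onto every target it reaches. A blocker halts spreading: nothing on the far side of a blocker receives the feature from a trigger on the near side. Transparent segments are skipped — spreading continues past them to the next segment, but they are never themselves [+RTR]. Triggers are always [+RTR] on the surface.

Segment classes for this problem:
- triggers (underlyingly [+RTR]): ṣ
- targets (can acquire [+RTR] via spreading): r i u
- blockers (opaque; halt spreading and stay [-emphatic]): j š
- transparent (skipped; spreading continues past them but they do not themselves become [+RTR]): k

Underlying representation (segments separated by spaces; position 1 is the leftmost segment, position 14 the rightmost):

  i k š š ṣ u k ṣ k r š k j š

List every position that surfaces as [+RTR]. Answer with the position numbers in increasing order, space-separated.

5 6 8 10

From /ṣ/ at 5 rightward: 6 /u/ → [+RTR]; 7 /k/ transparent; 8 /ṣ/ is itself a trigger — this domain ends here.
From /ṣ/ at 5 leftward: 4 /š/ blocks.
From /ṣ/ at 8 rightward: 9 /k/ transparent; 10 /r/ → [+RTR]; 11 /š/ blocks.
From /ṣ/ at 8 leftward: 7 /k/ transparent; 6 /u/ → [+RTR]; 5 /ṣ/ is itself a trigger — this domain ends here.
Target with no active source: position 1 stays [-emphatic].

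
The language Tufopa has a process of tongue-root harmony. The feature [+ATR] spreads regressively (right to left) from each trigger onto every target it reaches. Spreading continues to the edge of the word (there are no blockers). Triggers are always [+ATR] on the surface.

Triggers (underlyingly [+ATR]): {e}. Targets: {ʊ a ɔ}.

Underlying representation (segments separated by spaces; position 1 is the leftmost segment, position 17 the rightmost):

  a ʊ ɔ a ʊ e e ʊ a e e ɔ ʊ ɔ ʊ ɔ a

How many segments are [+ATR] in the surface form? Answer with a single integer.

From /e/ at 6 leftward: 5 /ʊ/ → [+ATR]; 4 /a/ → [+ATR]; 3 /ɔ/ → [+ATR]; 2 /ʊ/ → [+ATR]; 1 /a/ → [+ATR]; word edge.
From /e/ at 7 leftward: 6 /e/ is itself a trigger — this domain ends here.
From /e/ at 10 leftward: 9 /a/ → [+ATR]; 8 /ʊ/ → [+ATR]; 7 /e/ is itself a trigger — this domain ends here.
From /e/ at 11 leftward: 10 /e/ is itself a trigger — this domain ends here.
Targets with no active source: positions 12 13 14 15 16 17 stay [-ATR].
[+ATR] positions on the surface: 1 2 3 4 5 6 7 8 9 10 11.

11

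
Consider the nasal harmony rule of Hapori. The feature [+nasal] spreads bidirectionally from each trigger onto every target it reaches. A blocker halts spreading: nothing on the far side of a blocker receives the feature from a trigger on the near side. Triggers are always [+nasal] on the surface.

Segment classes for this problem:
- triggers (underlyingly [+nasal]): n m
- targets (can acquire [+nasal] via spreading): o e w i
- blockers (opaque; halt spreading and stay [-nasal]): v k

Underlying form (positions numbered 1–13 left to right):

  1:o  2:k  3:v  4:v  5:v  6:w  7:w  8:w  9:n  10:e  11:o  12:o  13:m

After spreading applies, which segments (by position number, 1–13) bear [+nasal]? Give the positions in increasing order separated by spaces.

From /n/ at 9 rightward: 10 /e/ → [+nasal]; 11 /o/ → [+nasal]; 12 /o/ → [+nasal]; 13 /m/ is itself a trigger — this domain ends here.
From /n/ at 9 leftward: 8 /w/ → [+nasal]; 7 /w/ → [+nasal]; 6 /w/ → [+nasal]; 5 /v/ blocks.
From /m/ at 13 rightward: word edge.
From /m/ at 13 leftward: 12 /o/ → [+nasal]; 11 /o/ → [+nasal]; 10 /e/ → [+nasal]; 9 /n/ is itself a trigger — this domain ends here.
Target with no active source: position 1 stays [-nasal].

6 7 8 9 10 11 12 13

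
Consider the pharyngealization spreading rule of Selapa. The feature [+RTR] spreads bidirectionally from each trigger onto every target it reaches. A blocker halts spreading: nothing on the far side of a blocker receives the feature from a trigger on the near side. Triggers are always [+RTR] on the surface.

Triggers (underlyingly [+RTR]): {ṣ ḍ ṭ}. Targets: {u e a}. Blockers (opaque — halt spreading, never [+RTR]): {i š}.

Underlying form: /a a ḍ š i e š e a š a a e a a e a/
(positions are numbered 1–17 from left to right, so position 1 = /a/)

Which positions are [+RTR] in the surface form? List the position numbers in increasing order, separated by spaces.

From /ḍ/ at 3 rightward: 4 /š/ blocks.
From /ḍ/ at 3 leftward: 2 /a/ → [+RTR]; 1 /a/ → [+RTR]; word edge.
Targets with no active source: positions 6 8 9 11 12 13 14 15 16 17 stay [-emphatic].

1 2 3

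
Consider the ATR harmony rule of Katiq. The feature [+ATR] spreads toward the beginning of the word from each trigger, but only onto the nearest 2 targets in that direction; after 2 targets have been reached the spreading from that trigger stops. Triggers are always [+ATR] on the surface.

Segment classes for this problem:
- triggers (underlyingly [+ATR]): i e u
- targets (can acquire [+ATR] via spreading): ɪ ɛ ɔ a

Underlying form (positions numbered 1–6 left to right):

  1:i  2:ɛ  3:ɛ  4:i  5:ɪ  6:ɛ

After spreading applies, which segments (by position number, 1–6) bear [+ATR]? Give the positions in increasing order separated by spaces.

1 2 3 4

From /i/ at 1 leftward: word edge.
From /i/ at 4 leftward: 3 /ɛ/ → [+ATR]; 2 /ɛ/ → [+ATR]; bound reached.
Targets with no active source: positions 5 6 stay [-ATR].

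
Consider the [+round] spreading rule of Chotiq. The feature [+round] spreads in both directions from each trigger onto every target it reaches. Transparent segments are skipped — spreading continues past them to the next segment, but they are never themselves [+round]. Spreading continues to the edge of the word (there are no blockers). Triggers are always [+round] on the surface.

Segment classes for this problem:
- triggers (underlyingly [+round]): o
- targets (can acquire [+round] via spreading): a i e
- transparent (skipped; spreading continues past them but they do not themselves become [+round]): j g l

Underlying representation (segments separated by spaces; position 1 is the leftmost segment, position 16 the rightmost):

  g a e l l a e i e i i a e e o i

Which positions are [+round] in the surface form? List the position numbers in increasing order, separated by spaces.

From /o/ at 15 rightward: 16 /i/ → [+round]; word edge.
From /o/ at 15 leftward: 14 /e/ → [+round]; 13 /e/ → [+round]; 12 /a/ → [+round]; 11 /i/ → [+round]; 10 /i/ → [+round]; 9 /e/ → [+round]; 8 /i/ → [+round]; 7 /e/ → [+round]; 6 /a/ → [+round]; 5 /l/ transparent; 4 /l/ transparent; 3 /e/ → [+round]; 2 /a/ → [+round]; 1 /g/ transparent; word edge.

2 3 6 7 8 9 10 11 12 13 14 15 16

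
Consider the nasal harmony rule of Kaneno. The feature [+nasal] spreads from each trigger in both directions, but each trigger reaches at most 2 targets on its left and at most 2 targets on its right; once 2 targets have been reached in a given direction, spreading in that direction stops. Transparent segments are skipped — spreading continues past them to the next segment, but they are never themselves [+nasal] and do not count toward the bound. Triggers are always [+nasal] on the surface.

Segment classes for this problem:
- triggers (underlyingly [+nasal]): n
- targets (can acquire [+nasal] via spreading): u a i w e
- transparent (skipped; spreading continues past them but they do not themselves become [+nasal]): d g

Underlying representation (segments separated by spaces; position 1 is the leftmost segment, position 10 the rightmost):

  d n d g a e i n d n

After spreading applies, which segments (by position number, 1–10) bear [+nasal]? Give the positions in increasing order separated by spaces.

From /n/ at 2 rightward: 3 /d/ transparent; 4 /g/ transparent; 5 /a/ → [+nasal]; 6 /e/ → [+nasal]; bound reached.
From /n/ at 2 leftward: 1 /d/ transparent; word edge.
From /n/ at 8 rightward: 9 /d/ transparent; 10 /n/ is itself a trigger — this domain ends here.
From /n/ at 8 leftward: 7 /i/ → [+nasal]; 6 /e/ → [+nasal]; bound reached.
From /n/ at 10 rightward: word edge.
From /n/ at 10 leftward: 9 /d/ transparent; 8 /n/ is itself a trigger — this domain ends here.

2 5 6 7 8 10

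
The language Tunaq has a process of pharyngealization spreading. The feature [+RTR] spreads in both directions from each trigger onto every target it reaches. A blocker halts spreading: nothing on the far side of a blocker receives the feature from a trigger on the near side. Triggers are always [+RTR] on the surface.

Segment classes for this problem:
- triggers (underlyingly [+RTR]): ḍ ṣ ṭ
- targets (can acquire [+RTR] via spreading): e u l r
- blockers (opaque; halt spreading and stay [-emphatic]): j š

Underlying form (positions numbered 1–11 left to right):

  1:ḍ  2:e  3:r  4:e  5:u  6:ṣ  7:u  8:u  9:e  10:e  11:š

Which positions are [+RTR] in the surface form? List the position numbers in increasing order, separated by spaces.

1 2 3 4 5 6 7 8 9 10

From /ḍ/ at 1 rightward: 2 /e/ → [+RTR]; 3 /r/ → [+RTR]; 4 /e/ → [+RTR]; 5 /u/ → [+RTR]; 6 /ṣ/ is itself a trigger — this domain ends here.
From /ḍ/ at 1 leftward: word edge.
From /ṣ/ at 6 rightward: 7 /u/ → [+RTR]; 8 /u/ → [+RTR]; 9 /e/ → [+RTR]; 10 /e/ → [+RTR]; 11 /š/ blocks.
From /ṣ/ at 6 leftward: 5 /u/ → [+RTR]; 4 /e/ → [+RTR]; 3 /r/ → [+RTR]; 2 /e/ → [+RTR]; 1 /ḍ/ is itself a trigger — this domain ends here.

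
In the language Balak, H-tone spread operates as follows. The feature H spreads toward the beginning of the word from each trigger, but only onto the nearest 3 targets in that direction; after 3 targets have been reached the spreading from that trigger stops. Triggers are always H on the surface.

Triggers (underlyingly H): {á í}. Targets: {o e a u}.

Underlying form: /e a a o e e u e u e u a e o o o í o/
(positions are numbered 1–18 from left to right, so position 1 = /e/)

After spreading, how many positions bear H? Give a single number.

4

From /í/ at 17 leftward: 16 /o/ → H; 15 /o/ → H; 14 /o/ → H; bound reached.
Targets with no active source: positions 1 2 3 4 5 6 7 8 9 10 11 12 13 18 stay [-high tone].
H positions on the surface: 14 15 16 17.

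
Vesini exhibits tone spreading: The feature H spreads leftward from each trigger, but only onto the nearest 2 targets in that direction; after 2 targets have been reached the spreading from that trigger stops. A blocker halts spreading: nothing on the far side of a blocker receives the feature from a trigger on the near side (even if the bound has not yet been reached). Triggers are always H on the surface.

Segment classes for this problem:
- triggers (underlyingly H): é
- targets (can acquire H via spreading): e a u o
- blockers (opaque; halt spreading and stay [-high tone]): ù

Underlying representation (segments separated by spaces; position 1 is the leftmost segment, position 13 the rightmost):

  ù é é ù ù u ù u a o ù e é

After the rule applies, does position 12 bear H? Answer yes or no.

yes

From /é/ at 2 leftward: 1 /ù/ blocks.
From /é/ at 3 leftward: 2 /é/ is itself a trigger — this domain ends here.
From /é/ at 13 leftward: 12 /e/ → H; 11 /ù/ blocks.
Targets with no active source: positions 6 8 9 10 stay [-high tone].
H positions on the surface: 2 3 12 13.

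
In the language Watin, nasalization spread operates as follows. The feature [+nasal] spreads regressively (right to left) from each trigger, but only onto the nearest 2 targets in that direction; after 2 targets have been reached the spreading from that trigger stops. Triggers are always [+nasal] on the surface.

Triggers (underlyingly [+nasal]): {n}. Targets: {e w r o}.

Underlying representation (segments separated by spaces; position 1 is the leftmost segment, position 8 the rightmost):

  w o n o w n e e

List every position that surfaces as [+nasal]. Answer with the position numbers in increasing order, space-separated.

From /n/ at 3 leftward: 2 /o/ → [+nasal]; 1 /w/ → [+nasal]; bound reached.
From /n/ at 6 leftward: 5 /w/ → [+nasal]; 4 /o/ → [+nasal]; bound reached.
Targets with no active source: positions 7 8 stay [-nasal].

1 2 3 4 5 6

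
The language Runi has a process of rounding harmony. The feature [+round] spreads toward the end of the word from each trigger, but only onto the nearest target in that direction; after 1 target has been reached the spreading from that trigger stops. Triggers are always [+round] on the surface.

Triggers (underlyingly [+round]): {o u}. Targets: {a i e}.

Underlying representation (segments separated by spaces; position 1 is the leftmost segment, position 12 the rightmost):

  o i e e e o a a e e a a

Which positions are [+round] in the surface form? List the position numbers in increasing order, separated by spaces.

1 2 6 7

From /o/ at 1 rightward: 2 /i/ → [+round]; bound reached.
From /o/ at 6 rightward: 7 /a/ → [+round]; bound reached.
Targets with no active source: positions 3 4 5 8 9 10 11 12 stay [-round].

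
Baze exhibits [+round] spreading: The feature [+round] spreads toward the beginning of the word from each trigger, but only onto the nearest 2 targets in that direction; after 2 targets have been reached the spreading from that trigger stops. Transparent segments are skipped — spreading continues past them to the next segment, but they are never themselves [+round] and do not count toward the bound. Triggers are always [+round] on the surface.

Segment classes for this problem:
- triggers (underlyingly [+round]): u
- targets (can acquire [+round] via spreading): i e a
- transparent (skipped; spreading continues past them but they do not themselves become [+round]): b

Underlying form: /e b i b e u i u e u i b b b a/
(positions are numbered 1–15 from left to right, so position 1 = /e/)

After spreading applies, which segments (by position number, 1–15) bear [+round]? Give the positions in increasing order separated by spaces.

3 5 6 7 8 9 10

From /u/ at 6 leftward: 5 /e/ → [+round]; 4 /b/ transparent; 3 /i/ → [+round]; bound reached.
From /u/ at 8 leftward: 7 /i/ → [+round]; 6 /u/ is itself a trigger — this domain ends here.
From /u/ at 10 leftward: 9 /e/ → [+round]; 8 /u/ is itself a trigger — this domain ends here.
Targets with no active source: positions 1 11 15 stay [-round].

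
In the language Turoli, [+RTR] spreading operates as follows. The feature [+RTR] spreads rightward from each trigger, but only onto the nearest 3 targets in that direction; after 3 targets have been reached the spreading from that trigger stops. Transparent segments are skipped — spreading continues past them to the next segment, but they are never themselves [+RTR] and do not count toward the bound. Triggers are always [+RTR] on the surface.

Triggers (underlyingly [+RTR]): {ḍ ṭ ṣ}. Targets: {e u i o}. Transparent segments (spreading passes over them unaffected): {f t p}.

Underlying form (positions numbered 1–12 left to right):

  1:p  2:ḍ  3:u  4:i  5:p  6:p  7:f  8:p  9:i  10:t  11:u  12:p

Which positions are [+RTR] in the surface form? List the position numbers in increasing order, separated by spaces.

2 3 4 9

From /ḍ/ at 2 rightward: 3 /u/ → [+RTR]; 4 /i/ → [+RTR]; 5 /p/ transparent; 6 /p/ transparent; 7 /f/ transparent; 8 /p/ transparent; 9 /i/ → [+RTR]; bound reached.
Target with no active source: position 11 stays [-emphatic].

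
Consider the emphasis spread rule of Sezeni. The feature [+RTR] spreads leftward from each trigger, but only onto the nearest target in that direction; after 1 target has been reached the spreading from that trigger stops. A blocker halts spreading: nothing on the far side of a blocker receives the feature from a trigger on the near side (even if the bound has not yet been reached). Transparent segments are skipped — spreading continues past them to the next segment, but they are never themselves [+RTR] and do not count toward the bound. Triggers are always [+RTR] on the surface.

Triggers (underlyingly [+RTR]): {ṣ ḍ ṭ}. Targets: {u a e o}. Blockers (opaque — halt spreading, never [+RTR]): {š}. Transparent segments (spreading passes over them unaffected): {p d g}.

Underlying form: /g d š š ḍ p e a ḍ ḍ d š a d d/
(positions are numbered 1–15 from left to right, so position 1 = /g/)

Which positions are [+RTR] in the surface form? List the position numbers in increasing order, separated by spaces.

5 8 9 10

From /ḍ/ at 5 leftward: 4 /š/ blocks.
From /ḍ/ at 9 leftward: 8 /a/ → [+RTR]; bound reached.
From /ḍ/ at 10 leftward: 9 /ḍ/ is itself a trigger — this domain ends here.
Targets with no active source: positions 7 13 stay [-emphatic].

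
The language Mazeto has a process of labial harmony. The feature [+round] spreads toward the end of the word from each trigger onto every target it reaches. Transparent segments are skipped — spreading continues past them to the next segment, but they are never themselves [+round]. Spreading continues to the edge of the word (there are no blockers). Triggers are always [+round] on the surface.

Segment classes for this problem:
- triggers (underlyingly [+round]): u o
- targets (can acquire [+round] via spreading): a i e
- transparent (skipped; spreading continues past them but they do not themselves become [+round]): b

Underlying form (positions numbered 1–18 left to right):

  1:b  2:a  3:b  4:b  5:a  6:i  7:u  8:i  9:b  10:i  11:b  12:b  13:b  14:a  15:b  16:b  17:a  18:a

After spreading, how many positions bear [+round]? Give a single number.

From /u/ at 7 rightward: 8 /i/ → [+round]; 9 /b/ transparent; 10 /i/ → [+round]; 11 /b/ transparent; 12 /b/ transparent; 13 /b/ transparent; 14 /a/ → [+round]; 15 /b/ transparent; 16 /b/ transparent; 17 /a/ → [+round]; 18 /a/ → [+round]; word edge.
Targets with no active source: positions 2 5 6 stay [-round].
[+round] positions on the surface: 7 8 10 14 17 18.

6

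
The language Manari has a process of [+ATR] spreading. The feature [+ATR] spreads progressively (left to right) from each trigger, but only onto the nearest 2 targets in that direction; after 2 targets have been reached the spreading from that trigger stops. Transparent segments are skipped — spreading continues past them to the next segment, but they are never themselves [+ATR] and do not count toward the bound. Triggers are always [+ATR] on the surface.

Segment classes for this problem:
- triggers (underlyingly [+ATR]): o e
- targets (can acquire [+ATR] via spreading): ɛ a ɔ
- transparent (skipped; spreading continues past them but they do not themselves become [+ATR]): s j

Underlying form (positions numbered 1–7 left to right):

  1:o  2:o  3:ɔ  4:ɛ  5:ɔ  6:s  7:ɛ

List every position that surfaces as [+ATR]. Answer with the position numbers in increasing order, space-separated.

From /o/ at 1 rightward: 2 /o/ is itself a trigger — this domain ends here.
From /o/ at 2 rightward: 3 /ɔ/ → [+ATR]; 4 /ɛ/ → [+ATR]; bound reached.
Targets with no active source: positions 5 7 stay [-ATR].

1 2 3 4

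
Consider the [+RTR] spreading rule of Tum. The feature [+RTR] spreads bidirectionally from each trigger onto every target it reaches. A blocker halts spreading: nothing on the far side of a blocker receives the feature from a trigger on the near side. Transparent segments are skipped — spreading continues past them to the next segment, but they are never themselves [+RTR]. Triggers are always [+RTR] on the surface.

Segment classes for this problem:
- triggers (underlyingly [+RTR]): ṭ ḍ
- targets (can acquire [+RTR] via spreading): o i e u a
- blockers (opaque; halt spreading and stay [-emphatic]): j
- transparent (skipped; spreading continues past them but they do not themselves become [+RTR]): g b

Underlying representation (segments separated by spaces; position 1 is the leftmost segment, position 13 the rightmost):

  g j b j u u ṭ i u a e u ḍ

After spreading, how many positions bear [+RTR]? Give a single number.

9

From /ṭ/ at 7 rightward: 8 /i/ → [+RTR]; 9 /u/ → [+RTR]; 10 /a/ → [+RTR]; 11 /e/ → [+RTR]; 12 /u/ → [+RTR]; 13 /ḍ/ is itself a trigger — this domain ends here.
From /ṭ/ at 7 leftward: 6 /u/ → [+RTR]; 5 /u/ → [+RTR]; 4 /j/ blocks.
From /ḍ/ at 13 rightward: word edge.
From /ḍ/ at 13 leftward: 12 /u/ → [+RTR]; 11 /e/ → [+RTR]; 10 /a/ → [+RTR]; 9 /u/ → [+RTR]; 8 /i/ → [+RTR]; 7 /ṭ/ is itself a trigger — this domain ends here.
[+RTR] positions on the surface: 5 6 7 8 9 10 11 12 13.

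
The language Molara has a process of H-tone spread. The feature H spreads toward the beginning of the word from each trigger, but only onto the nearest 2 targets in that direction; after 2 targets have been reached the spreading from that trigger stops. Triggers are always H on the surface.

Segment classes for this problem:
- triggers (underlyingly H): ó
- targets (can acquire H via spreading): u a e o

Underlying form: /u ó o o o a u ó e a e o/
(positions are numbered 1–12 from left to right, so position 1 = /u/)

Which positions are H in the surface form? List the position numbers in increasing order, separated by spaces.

1 2 6 7 8

From /ó/ at 2 leftward: 1 /u/ → H; word edge.
From /ó/ at 8 leftward: 7 /u/ → H; 6 /a/ → H; bound reached.
Targets with no active source: positions 3 4 5 9 10 11 12 stay [-high tone].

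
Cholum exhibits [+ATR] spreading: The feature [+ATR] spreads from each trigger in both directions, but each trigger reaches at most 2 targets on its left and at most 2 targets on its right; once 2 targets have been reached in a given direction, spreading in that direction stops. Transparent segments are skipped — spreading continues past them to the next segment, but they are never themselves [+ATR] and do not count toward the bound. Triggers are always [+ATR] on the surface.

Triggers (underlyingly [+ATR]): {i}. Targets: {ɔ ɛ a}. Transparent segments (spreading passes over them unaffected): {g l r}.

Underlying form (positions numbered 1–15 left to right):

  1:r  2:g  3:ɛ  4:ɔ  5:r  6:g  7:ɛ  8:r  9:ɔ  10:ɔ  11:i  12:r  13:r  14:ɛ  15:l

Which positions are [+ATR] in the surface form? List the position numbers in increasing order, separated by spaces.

From /i/ at 11 rightward: 12 /r/ transparent; 13 /r/ transparent; 14 /ɛ/ → [+ATR]; 15 /l/ transparent; word edge.
From /i/ at 11 leftward: 10 /ɔ/ → [+ATR]; 9 /ɔ/ → [+ATR]; bound reached.
Targets with no active source: positions 3 4 7 stay [-ATR].

9 10 11 14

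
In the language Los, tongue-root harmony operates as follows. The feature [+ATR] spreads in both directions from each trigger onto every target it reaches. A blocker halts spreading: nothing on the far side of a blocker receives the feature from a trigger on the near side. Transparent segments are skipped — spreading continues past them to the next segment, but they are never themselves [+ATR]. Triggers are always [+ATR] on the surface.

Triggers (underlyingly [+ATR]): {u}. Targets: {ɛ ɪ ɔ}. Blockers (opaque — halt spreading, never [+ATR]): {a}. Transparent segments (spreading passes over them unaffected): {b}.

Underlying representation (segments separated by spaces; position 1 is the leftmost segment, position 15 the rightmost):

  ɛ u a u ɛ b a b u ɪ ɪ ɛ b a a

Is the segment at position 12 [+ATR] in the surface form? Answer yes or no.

yes

From /u/ at 2 rightward: 3 /a/ blocks.
From /u/ at 2 leftward: 1 /ɛ/ → [+ATR]; word edge.
From /u/ at 4 rightward: 5 /ɛ/ → [+ATR]; 6 /b/ transparent; 7 /a/ blocks.
From /u/ at 4 leftward: 3 /a/ blocks.
From /u/ at 9 rightward: 10 /ɪ/ → [+ATR]; 11 /ɪ/ → [+ATR]; 12 /ɛ/ → [+ATR]; 13 /b/ transparent; 14 /a/ blocks.
From /u/ at 9 leftward: 8 /b/ transparent; 7 /a/ blocks.
[+ATR] positions on the surface: 1 2 4 5 9 10 11 12.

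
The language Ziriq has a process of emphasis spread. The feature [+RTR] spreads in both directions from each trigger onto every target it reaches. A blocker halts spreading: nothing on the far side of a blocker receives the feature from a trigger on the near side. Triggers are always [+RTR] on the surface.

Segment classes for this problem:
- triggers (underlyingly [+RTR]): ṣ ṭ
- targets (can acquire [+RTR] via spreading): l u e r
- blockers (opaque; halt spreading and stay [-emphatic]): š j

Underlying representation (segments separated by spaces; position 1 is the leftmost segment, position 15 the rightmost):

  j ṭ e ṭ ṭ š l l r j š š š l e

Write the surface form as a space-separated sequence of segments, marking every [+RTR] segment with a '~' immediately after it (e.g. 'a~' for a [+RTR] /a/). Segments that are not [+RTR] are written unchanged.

From /ṭ/ at 2 rightward: 3 /e/ → [+RTR]; 4 /ṭ/ is itself a trigger — this domain ends here.
From /ṭ/ at 2 leftward: 1 /j/ blocks.
From /ṭ/ at 4 rightward: 5 /ṭ/ is itself a trigger — this domain ends here.
From /ṭ/ at 4 leftward: 3 /e/ → [+RTR]; 2 /ṭ/ is itself a trigger — this domain ends here.
From /ṭ/ at 5 rightward: 6 /š/ blocks.
From /ṭ/ at 5 leftward: 4 /ṭ/ is itself a trigger — this domain ends here.
Targets with no active source: positions 7 8 9 14 15 stay [-emphatic].
[+RTR] positions on the surface: 2 3 4 5.

j ṭ~ e~ ṭ~ ṭ~ š l l r j š š š l e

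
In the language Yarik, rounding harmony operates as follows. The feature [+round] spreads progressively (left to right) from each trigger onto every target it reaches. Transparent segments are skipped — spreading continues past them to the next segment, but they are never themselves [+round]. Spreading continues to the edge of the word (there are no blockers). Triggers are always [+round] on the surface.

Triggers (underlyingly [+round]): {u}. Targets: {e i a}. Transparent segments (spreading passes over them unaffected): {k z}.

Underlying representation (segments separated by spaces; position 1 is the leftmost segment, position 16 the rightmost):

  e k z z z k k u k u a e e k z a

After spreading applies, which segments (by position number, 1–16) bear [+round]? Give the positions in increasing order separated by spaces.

8 10 11 12 13 16

From /u/ at 8 rightward: 9 /k/ transparent; 10 /u/ is itself a trigger — this domain ends here.
From /u/ at 10 rightward: 11 /a/ → [+round]; 12 /e/ → [+round]; 13 /e/ → [+round]; 14 /k/ transparent; 15 /z/ transparent; 16 /a/ → [+round]; word edge.
Target with no active source: position 1 stays [-round].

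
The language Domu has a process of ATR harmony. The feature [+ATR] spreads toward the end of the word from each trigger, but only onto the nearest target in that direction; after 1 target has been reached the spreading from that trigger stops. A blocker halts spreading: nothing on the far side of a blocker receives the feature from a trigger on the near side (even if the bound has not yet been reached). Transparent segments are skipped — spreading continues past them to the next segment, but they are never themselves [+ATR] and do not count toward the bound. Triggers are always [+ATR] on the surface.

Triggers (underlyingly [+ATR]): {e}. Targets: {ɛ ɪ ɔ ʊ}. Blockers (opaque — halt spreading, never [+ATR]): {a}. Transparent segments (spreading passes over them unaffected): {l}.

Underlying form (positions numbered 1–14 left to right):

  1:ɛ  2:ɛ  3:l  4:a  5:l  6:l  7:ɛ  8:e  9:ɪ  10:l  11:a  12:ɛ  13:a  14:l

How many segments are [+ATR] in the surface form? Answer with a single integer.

2

From /e/ at 8 rightward: 9 /ɪ/ → [+ATR]; bound reached.
Targets with no active source: positions 1 2 7 12 stay [-ATR].
[+ATR] positions on the surface: 8 9.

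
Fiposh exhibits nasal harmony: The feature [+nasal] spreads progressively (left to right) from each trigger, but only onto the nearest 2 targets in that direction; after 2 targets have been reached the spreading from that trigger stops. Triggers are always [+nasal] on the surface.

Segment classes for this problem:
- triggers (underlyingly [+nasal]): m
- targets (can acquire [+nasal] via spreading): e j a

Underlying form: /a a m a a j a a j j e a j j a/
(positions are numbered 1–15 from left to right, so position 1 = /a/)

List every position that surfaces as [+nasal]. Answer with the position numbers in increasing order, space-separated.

From /m/ at 3 rightward: 4 /a/ → [+nasal]; 5 /a/ → [+nasal]; bound reached.
Targets with no active source: positions 1 2 6 7 8 9 10 11 12 13 14 15 stay [-nasal].

3 4 5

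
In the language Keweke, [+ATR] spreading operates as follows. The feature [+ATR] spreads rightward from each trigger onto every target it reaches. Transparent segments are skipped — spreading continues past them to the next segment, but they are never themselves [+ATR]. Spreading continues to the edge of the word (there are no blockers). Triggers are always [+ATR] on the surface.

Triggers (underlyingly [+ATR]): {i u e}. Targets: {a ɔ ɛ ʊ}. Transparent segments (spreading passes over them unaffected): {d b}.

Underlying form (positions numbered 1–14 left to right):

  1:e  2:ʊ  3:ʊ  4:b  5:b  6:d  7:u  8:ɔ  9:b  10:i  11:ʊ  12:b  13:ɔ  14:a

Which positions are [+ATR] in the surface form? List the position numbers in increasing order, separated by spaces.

1 2 3 7 8 10 11 13 14

From /e/ at 1 rightward: 2 /ʊ/ → [+ATR]; 3 /ʊ/ → [+ATR]; 4 /b/ transparent; 5 /b/ transparent; 6 /d/ transparent; 7 /u/ is itself a trigger — this domain ends here.
From /u/ at 7 rightward: 8 /ɔ/ → [+ATR]; 9 /b/ transparent; 10 /i/ is itself a trigger — this domain ends here.
From /i/ at 10 rightward: 11 /ʊ/ → [+ATR]; 12 /b/ transparent; 13 /ɔ/ → [+ATR]; 14 /a/ → [+ATR]; word edge.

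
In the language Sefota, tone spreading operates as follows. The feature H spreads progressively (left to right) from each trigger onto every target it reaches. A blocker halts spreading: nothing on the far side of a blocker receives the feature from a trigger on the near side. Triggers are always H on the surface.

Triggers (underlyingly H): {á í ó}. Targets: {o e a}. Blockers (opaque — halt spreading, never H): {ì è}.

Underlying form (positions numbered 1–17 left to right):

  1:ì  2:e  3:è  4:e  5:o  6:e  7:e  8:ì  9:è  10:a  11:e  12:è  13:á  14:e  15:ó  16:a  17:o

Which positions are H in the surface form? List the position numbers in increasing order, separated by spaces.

13 14 15 16 17

From /á/ at 13 rightward: 14 /e/ → H; 15 /ó/ is itself a trigger — this domain ends here.
From /ó/ at 15 rightward: 16 /a/ → H; 17 /o/ → H; word edge.
Targets with no active source: positions 2 4 5 6 7 10 11 stay [-high tone].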